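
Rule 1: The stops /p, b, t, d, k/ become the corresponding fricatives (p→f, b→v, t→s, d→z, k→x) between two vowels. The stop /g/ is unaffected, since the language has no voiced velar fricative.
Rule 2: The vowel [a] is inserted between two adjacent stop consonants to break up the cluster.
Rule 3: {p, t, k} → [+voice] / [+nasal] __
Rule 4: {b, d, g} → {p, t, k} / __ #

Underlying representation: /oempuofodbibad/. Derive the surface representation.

oembuofodabivat

Rule 1 (intervocalic spirantization): /b/ is a stop between vowels /i/ and /a/, so it spirantizes to the fricative [v]. /oempuofodbibad/ → oempuofodbivad.
Rule 2 (stop-cluster a-epenthesis): /d/ and /b/ form a stop–stop cluster, so [a] is inserted between them. /oempuofodbivad/ → oempuofodabivad.
Rule 3 (post-nasal voicing): /p/ is a voiceless stop immediately after the nasal /m/, so it voices to [b]. /oempuofodabivad/ → oembuofodabivad.
Rule 4 (final devoicing): /d/ is a voiced stop in word-final position, so it devoices to [t]. /oembuofodabivad/ → oembuofodabivat.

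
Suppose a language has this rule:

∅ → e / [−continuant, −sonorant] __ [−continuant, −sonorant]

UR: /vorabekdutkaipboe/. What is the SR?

vorabekedutekaipeboe

/k/ and /d/ form a stop–stop cluster, so [e] is inserted between them.
/t/ and /k/ form a stop–stop cluster, so [e] is inserted between them.
/p/ and /b/ form a stop–stop cluster, so [e] is inserted between them.
Surface form: [vorabekedutekaipeboe].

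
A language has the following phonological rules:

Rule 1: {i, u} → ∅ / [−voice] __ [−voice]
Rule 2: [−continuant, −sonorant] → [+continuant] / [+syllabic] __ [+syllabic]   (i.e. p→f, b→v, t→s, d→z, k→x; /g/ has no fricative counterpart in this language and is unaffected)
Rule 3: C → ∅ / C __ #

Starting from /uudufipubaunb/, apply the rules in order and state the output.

Rule 1 (high vowel syncope): /i/ is a high vowel flanked by voiceless consonants /f/ and /p/, so it deletes. /uudufipubaunb/ → uudufpubaunb.
Rule 2 (intervocalic spirantization): /d/ is a stop between vowels /u/ and /u/, so it spirantizes to the fricative [z]. /b/ is a stop between vowels /u/ and /a/, so it spirantizes to the fricative [v]. /uudufpubaunb/ → uuzufpuvaunb.
Rule 3 (final cluster simplification): /b/ is the second consonant of a word-final cluster /nb/, so it deletes. /uuzufpuvaunb/ → uuzufpuvaun.

uuzufpuvaun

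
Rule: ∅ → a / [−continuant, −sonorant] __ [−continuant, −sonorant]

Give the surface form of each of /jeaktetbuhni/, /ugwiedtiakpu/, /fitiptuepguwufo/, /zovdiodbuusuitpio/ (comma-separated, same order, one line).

jeakatetabuhni, ugwiedatiakapu, fitipatuepaguwufo, zovdiodabuusuitapio

/jeaktetbuhni/: /k/ and /t/ form a stop–stop cluster, so [a] is inserted between them. /t/ and /b/ form a stop–stop cluster, so [a] is inserted between them. → [jeakatetabuhni].
/ugwiedtiakpu/: /d/ and /t/ form a stop–stop cluster, so [a] is inserted between them. /k/ and /p/ form a stop–stop cluster, so [a] is inserted between them. → [ugwiedatiakapu].
/fitiptuepguwufo/: /p/ and /t/ form a stop–stop cluster, so [a] is inserted between them. /p/ and /g/ form a stop–stop cluster, so [a] is inserted between them. → [fitipatuepaguwufo].
/zovdiodbuusuitpio/: /d/ and /b/ form a stop–stop cluster, so [a] is inserted between them. /t/ and /p/ form a stop–stop cluster, so [a] is inserted between them. → [zovdiodabuusuitapio].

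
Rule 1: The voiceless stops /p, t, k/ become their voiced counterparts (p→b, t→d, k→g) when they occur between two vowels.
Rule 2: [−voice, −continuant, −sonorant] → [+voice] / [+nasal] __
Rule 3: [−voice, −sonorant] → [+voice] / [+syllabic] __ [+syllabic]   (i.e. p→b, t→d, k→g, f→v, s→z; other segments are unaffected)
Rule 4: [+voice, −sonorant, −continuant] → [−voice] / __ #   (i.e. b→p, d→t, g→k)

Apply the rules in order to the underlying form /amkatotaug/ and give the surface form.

Rule 1 (intervocalic voicing): /t/ is a voiceless stop between vowels /a/ and /o/, so it voices to [d]. /t/ is a voiceless stop between vowels /o/ and /a/, so it voices to [d]. /amkatotaug/ → amkadodaug.
Rule 2 (post-nasal voicing): /k/ is a voiceless stop immediately after the nasal /m/, so it voices to [g]. /amkadodaug/ → amgadodaug.
Rule 3 (intervocalic voicing): no segment meets the environment; /amgadodaug/ is unchanged.
Rule 4 (final devoicing): /g/ is a voiced stop in word-final position, so it devoices to [k]. /amgadodaug/ → amgadodauk.

amgadodauk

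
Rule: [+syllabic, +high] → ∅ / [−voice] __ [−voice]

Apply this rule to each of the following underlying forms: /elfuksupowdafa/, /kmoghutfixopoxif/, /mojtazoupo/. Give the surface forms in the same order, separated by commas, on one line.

elfkspowdafa, kmoghtfxopoxf, mojtazoupo

/elfuksupowdafa/: /u/ is a high vowel flanked by voiceless consonants /f/ and /k/, so it deletes. /u/ is a high vowel flanked by voiceless consonants /s/ and /p/, so it deletes. → [elfkspowdafa].
/kmoghutfixopoxif/: /u/ is a high vowel flanked by voiceless consonants /h/ and /t/, so it deletes. /i/ is a high vowel flanked by voiceless consonants /f/ and /x/, so it deletes. /i/ is a high vowel flanked by voiceless consonants /x/ and /f/, so it deletes. → [kmoghtfxopoxf].
/mojtazoupo/: the rule's environment is not met; surfaces unchanged as [mojtazoupo].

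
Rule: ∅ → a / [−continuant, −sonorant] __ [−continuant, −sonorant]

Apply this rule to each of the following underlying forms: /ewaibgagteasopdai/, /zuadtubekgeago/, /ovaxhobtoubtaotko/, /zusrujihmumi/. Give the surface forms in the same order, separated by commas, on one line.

/ewaibgagteasopdai/: /b/ and /g/ form a stop–stop cluster, so [a] is inserted between them. /g/ and /t/ form a stop–stop cluster, so [a] is inserted between them. /p/ and /d/ form a stop–stop cluster, so [a] is inserted between them. → [ewaibagagateasopadai].
/zuadtubekgeago/: /d/ and /t/ form a stop–stop cluster, so [a] is inserted between them. /k/ and /g/ form a stop–stop cluster, so [a] is inserted between them. → [zuadatubekageago].
/ovaxhobtoubtaotko/: /b/ and /t/ form a stop–stop cluster, so [a] is inserted between them. /b/ and /t/ form a stop–stop cluster, so [a] is inserted between them. /t/ and /k/ form a stop–stop cluster, so [a] is inserted between them. → [ovaxhobatoubataotako].
/zusrujihmumi/: the rule's environment is not met; surfaces unchanged as [zusrujihmumi].

ewaibagagateasopadai, zuadatubekageago, ovaxhobatoubataotako, zusrujihmumi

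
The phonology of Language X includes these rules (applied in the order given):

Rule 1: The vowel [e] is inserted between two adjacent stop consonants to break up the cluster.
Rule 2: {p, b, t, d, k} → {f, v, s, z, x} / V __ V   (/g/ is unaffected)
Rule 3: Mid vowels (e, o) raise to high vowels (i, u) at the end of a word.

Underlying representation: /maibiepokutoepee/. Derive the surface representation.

maiviefoxusoefei

Rule 1 (stop-cluster e-epenthesis): no segment meets the environment; /maibiepokutoepee/ is unchanged.
Rule 2 (intervocalic spirantization): /b/ is a stop between vowels /i/ and /i/, so it spirantizes to the fricative [v]. /p/ is a stop between vowels /e/ and /o/, so it spirantizes to the fricative [f]. /k/ is a stop between vowels /o/ and /u/, so it spirantizes to the fricative [x]. /t/ is a stop between vowels /u/ and /o/, so it spirantizes to the fricative [s]. /p/ is a stop between vowels /e/ and /e/, so it spirantizes to the fricative [f]. /maibiepokutoepee/ → maiviefoxusoefee.
Rule 3 (final vowel raising): /e/ is a mid vowel in word-final position, so it raises to [i]. /maiviefoxusoefee/ → maiviefoxusoefei.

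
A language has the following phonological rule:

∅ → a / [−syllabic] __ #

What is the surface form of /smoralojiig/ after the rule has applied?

smoralojiiga

the form ends in the consonant /g/, so [a] is inserted word-finally.
Surface form: [smoralojiiga].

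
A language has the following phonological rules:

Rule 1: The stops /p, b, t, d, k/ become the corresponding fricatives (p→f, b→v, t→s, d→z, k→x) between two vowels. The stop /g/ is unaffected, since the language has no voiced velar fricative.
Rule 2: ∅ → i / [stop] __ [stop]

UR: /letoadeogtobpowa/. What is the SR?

lesoazeogitobipowa

Rule 1 (intervocalic spirantization): /t/ is a stop between vowels /e/ and /o/, so it spirantizes to the fricative [s]. /d/ is a stop between vowels /a/ and /e/, so it spirantizes to the fricative [z]. /letoadeogtobpowa/ → lesoazeogtobpowa.
Rule 2 (stop-cluster i-epenthesis): /g/ and /t/ form a stop–stop cluster, so [i] is inserted between them. /b/ and /p/ form a stop–stop cluster, so [i] is inserted between them. /lesoazeogtobpowa/ → lesoazeogitobipowa.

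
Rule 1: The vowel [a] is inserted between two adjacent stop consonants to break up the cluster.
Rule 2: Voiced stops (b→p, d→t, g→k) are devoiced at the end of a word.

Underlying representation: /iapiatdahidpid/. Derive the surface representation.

iapiatadahidapit

Rule 1 (stop-cluster a-epenthesis): /t/ and /d/ form a stop–stop cluster, so [a] is inserted between them. /d/ and /p/ form a stop–stop cluster, so [a] is inserted between them. /iapiatdahidpid/ → iapiatadahidapid.
Rule 2 (final devoicing): /d/ is a voiced stop in word-final position, so it devoices to [t]. /iapiatadahidapid/ → iapiatadahidapit.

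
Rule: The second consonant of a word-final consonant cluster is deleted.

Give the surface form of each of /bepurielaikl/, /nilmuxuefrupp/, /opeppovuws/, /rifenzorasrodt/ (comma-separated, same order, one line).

/bepurielaikl/: /l/ is the second consonant of a word-final cluster /kl/, so it deletes. → [bepurielaik].
/nilmuxuefrupp/: /p/ is the second consonant of a word-final cluster /pp/, so it deletes. → [nilmuxuefrup].
/opeppovuws/: /s/ is the second consonant of a word-final cluster /ws/, so it deletes. → [opeppovuw].
/rifenzorasrodt/: /t/ is the second consonant of a word-final cluster /dt/, so it deletes. → [rifenzorasrod].

bepurielaik, nilmuxuefrup, opeppovuw, rifenzorasrod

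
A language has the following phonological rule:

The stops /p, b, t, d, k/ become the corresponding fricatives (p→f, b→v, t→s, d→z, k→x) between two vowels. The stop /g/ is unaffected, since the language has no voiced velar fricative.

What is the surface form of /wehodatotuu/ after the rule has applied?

wehozasosuu

/d/ is a stop between vowels /o/ and /a/, so it spirantizes to the fricative [z].
/t/ is a stop between vowels /a/ and /o/, so it spirantizes to the fricative [s].
/t/ is a stop between vowels /o/ and /u/, so it spirantizes to the fricative [s].
Surface form: [wehozasosuu].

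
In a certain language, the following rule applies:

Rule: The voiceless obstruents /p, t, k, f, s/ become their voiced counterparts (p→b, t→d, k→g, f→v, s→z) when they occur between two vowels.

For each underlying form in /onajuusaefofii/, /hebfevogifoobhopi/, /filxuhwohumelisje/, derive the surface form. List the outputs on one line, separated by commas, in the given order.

onajuuzaevovii, hebfevogivoobhobi, filxuhwohumelisje

/onajuusaefofii/: /s/ is a voiceless obstruent between vowels /u/ and /a/, so it voices to [z]. /f/ is a voiceless obstruent between vowels /e/ and /o/, so it voices to [v]. /f/ is a voiceless obstruent between vowels /o/ and /i/, so it voices to [v]. → [onajuuzaevovii].
/hebfevogifoobhopi/: /f/ is a voiceless obstruent between vowels /i/ and /o/, so it voices to [v]. /p/ is a voiceless obstruent between vowels /o/ and /i/, so it voices to [b]. → [hebfevogivoobhobi].
/filxuhwohumelisje/: the rule's environment is not met; surfaces unchanged as [filxuhwohumelisje].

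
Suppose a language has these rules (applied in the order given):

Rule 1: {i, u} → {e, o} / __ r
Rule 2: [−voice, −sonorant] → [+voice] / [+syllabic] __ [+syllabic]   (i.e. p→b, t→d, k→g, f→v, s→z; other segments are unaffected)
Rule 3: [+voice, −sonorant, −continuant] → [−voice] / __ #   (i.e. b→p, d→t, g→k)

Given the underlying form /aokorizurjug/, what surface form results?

Rule 1 (pre-rhotic lowering): /u/ is a high vowel immediately before /r/, so it lowers to [o]. /aokorizurjug/ → aokorizorjug.
Rule 2 (intervocalic voicing): /k/ is a voiceless obstruent between vowels /o/ and /o/, so it voices to [g]. /aokorizorjug/ → aogorizorjug.
Rule 3 (final devoicing): /g/ is a voiced stop in word-final position, so it devoices to [k]. /aogorizorjug/ → aogorizorjuk.

aogorizorjuk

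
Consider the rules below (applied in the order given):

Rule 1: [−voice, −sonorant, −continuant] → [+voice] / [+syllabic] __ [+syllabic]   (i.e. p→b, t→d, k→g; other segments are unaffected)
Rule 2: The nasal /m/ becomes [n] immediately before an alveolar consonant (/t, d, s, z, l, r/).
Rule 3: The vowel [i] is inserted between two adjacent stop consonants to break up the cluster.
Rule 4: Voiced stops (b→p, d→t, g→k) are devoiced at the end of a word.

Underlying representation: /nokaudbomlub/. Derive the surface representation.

nogaudibonlup

Rule 1 (intervocalic voicing): /k/ is a voiceless stop between vowels /o/ and /a/, so it voices to [g]. /nokaudbomlub/ → nogaudbomlub.
Rule 2 (nasal place assimilation): /m/ precedes the alveolar consonant /l/, so it assimilates in place to [n]. /nogaudbomlub/ → nogaudbonlub.
Rule 3 (stop-cluster i-epenthesis): /d/ and /b/ form a stop–stop cluster, so [i] is inserted between them. /nogaudbonlub/ → nogaudibonlub.
Rule 4 (final devoicing): /b/ is a voiced stop in word-final position, so it devoices to [p]. /nogaudibonlub/ → nogaudibonlup.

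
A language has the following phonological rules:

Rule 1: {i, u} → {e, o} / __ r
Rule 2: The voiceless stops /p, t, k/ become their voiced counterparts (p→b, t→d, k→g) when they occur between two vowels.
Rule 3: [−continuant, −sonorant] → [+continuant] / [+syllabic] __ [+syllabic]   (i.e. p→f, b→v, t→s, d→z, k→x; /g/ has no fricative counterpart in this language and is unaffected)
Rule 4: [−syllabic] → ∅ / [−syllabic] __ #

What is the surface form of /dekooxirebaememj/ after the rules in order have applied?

Rule 1 (pre-rhotic lowering): /i/ is a high vowel immediately before /r/, so it lowers to [e]. /dekooxirebaememj/ → dekooxerebaememj.
Rule 2 (intervocalic voicing): /k/ is a voiceless stop between vowels /e/ and /o/, so it voices to [g]. /dekooxerebaememj/ → degooxerebaememj.
Rule 3 (intervocalic spirantization): /b/ is a stop between vowels /e/ and /a/, so it spirantizes to the fricative [v]. /degooxerebaememj/ → degooxerevaememj.
Rule 4 (final cluster simplification): /j/ is the second consonant of a word-final cluster /mj/, so it deletes. /degooxerevaememj/ → degooxerevaemem.

degooxerevaemem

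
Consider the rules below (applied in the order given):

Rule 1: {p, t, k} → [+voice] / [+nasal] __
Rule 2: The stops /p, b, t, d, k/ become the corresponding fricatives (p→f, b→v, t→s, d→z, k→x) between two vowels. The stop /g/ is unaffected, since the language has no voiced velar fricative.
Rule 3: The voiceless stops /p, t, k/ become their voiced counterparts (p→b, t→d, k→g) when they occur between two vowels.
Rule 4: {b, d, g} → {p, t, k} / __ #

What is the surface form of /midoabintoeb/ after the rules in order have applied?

Rule 1 (post-nasal voicing): /t/ is a voiceless stop immediately after the nasal /n/, so it voices to [d]. /midoabintoeb/ → midoabindoeb.
Rule 2 (intervocalic spirantization): /d/ is a stop between vowels /i/ and /o/, so it spirantizes to the fricative [z]. /b/ is a stop between vowels /a/ and /i/, so it spirantizes to the fricative [v]. /midoabindoeb/ → mizoavindoeb.
Rule 3 (intervocalic voicing): no segment meets the environment; /mizoavindoeb/ is unchanged.
Rule 4 (final devoicing): /b/ is a voiced stop in word-final position, so it devoices to [p]. /mizoavindoeb/ → mizoavindoep.

mizoavindoep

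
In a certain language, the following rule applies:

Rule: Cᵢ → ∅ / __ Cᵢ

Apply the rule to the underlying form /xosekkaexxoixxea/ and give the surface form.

/kk/ is a geminate; the first /k/ deletes.
/xx/ is a geminate; the first /x/ deletes.
/xx/ is a geminate; the first /x/ deletes.
Surface form: [xosekaexoixea].

xosekaexoixea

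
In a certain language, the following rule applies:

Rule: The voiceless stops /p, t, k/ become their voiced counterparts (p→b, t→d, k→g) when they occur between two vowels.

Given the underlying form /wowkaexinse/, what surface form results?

No segment of /wowkaexinse/ meets the structural description of the rule, so the form surfaces unchanged.

wowkaexinse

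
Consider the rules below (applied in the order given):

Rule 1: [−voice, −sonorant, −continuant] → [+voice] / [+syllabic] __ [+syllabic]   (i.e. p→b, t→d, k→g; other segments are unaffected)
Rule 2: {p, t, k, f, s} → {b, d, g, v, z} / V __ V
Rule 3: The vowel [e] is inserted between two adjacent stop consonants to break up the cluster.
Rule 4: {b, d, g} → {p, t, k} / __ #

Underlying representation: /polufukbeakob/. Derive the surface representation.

poluvukebeagop

Rule 1 (intervocalic voicing): /k/ is a voiceless stop between vowels /a/ and /o/, so it voices to [g]. /polufukbeakob/ → polufukbeagob.
Rule 2 (intervocalic voicing): /f/ is a voiceless obstruent between vowels /u/ and /u/, so it voices to [v]. /polufukbeagob/ → poluvukbeagob.
Rule 3 (stop-cluster e-epenthesis): /k/ and /b/ form a stop–stop cluster, so [e] is inserted between them. /poluvukbeagob/ → poluvukebeagob.
Rule 4 (final devoicing): /b/ is a voiced stop in word-final position, so it devoices to [p]. /poluvukebeagob/ → poluvukebeagop.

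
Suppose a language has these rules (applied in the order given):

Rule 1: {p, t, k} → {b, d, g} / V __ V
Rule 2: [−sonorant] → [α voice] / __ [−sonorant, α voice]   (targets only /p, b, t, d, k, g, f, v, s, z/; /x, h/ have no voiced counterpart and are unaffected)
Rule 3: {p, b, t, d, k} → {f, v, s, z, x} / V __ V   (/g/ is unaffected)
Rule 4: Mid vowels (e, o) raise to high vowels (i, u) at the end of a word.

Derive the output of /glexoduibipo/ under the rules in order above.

Rule 1 (intervocalic voicing): /p/ is a voiceless stop between vowels /i/ and /o/, so it voices to [b]. /glexoduibipo/ → glexoduibibo.
Rule 2 (regressive voicing assimilation): no segment meets the environment; /glexoduibibo/ is unchanged.
Rule 3 (intervocalic spirantization): /d/ is a stop between vowels /o/ and /u/, so it spirantizes to the fricative [z]. /b/ is a stop between vowels /i/ and /i/, so it spirantizes to the fricative [v]. /b/ is a stop between vowels /i/ and /o/, so it spirantizes to the fricative [v]. /glexoduibibo/ → glexozuivivo.
Rule 4 (final vowel raising): /o/ is a mid vowel in word-final position, so it raises to [u]. /glexozuivivo/ → glexozuivivu.

glexozuivivu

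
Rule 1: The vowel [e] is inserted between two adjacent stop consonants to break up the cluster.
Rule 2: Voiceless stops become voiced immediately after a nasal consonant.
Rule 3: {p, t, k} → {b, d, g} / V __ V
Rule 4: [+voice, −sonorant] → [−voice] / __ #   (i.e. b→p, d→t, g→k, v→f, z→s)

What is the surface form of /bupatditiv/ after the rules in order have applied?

bubadedidif

Rule 1 (stop-cluster e-epenthesis): /t/ and /d/ form a stop–stop cluster, so [e] is inserted between them. /bupatditiv/ → bupateditiv.
Rule 2 (post-nasal voicing): no segment meets the environment; /bupateditiv/ is unchanged.
Rule 3 (intervocalic voicing): /p/ is a voiceless stop between vowels /u/ and /a/, so it voices to [b]. /t/ is a voiceless stop between vowels /a/ and /e/, so it voices to [d]. /t/ is a voiceless stop between vowels /i/ and /i/, so it voices to [d]. /bupateditiv/ → bubadedidiv.
Rule 4 (final devoicing): /v/ is a voiced obstruent in word-final position, so it devoices to [f]. /bubadedidiv/ → bubadedidif.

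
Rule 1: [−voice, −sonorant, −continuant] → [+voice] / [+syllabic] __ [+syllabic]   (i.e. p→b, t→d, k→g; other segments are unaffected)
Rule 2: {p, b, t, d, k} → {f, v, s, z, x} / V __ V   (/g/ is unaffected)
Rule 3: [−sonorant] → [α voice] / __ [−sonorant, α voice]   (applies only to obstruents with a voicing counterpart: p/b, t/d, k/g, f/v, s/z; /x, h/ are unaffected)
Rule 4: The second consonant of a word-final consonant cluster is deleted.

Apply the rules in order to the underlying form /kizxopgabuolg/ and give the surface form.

Rule 1 (intervocalic voicing): no segment meets the environment; /kizxopgabuolg/ is unchanged.
Rule 2 (intervocalic spirantization): /b/ is a stop between vowels /a/ and /u/, so it spirantizes to the fricative [v]. /kizxopgabuolg/ → kizxopgavuolg.
Rule 3 (regressive voicing assimilation): /z/ precedes the voiceless obstruent /x/, so it devoices to [s] by assimilation. /p/ precedes the voiced obstruent /g/, so it voices to [b] by assimilation. /kizxopgavuolg/ → kisxobgavuolg.
Rule 4 (final cluster simplification): /g/ is the second consonant of a word-final cluster /lg/, so it deletes. /kisxobgavuolg/ → kisxobgavuol.

kisxobgavuol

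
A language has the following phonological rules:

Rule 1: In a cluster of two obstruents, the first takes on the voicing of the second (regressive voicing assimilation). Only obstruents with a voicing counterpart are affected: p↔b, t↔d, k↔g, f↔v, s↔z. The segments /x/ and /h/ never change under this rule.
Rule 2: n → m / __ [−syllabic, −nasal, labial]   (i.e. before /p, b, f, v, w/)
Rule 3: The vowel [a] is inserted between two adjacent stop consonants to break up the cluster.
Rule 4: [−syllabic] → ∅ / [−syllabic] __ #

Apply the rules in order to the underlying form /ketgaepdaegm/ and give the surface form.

Rule 1 (regressive voicing assimilation): /t/ precedes the voiced obstruent /g/, so it voices to [d] by assimilation. /p/ precedes the voiced obstruent /d/, so it voices to [b] by assimilation. /ketgaepdaegm/ → kedgaebdaegm.
Rule 2 (nasal place assimilation): no segment meets the environment; /kedgaebdaegm/ is unchanged.
Rule 3 (stop-cluster a-epenthesis): /d/ and /g/ form a stop–stop cluster, so [a] is inserted between them. /b/ and /d/ form a stop–stop cluster, so [a] is inserted between them. /kedgaebdaegm/ → kedagaebadaegm.
Rule 4 (final cluster simplification): /m/ is the second consonant of a word-final cluster /gm/, so it deletes. /kedagaebadaegm/ → kedagaebadaeg.

kedagaebadaeg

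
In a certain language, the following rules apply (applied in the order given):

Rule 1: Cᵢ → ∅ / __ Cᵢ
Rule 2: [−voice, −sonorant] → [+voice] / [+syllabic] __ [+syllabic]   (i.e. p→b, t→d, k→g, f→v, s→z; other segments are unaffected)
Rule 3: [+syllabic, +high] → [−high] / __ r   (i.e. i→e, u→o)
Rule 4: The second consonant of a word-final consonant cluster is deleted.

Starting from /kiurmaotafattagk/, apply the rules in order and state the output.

Rule 1 (degemination): /tt/ is a geminate; the first /t/ deletes. /kiurmaotafattagk/ → kiurmaotafatagk.
Rule 2 (intervocalic voicing): /t/ is a voiceless obstruent between vowels /o/ and /a/, so it voices to [d]. /f/ is a voiceless obstruent between vowels /a/ and /a/, so it voices to [v]. /t/ is a voiceless obstruent between vowels /a/ and /a/, so it voices to [d]. /kiurmaotafatagk/ → kiurmaodavadagk.
Rule 3 (pre-rhotic lowering): /u/ is a high vowel immediately before /r/, so it lowers to [o]. /kiurmaodavadagk/ → kiormaodavadagk.
Rule 4 (final cluster simplification): /k/ is the second consonant of a word-final cluster /gk/, so it deletes. /kiormaodavadagk/ → kiormaodavadag.

kiormaodavadag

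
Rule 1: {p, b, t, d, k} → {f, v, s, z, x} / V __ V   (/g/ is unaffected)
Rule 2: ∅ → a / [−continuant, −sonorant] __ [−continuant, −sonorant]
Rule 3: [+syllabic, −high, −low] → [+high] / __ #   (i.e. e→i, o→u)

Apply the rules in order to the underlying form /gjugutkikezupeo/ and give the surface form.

gjugutakixezufeu

Rule 1 (intervocalic spirantization): /k/ is a stop between vowels /i/ and /e/, so it spirantizes to the fricative [x]. /p/ is a stop between vowels /u/ and /e/, so it spirantizes to the fricative [f]. /gjugutkikezupeo/ → gjugutkixezufeo.
Rule 2 (stop-cluster a-epenthesis): /t/ and /k/ form a stop–stop cluster, so [a] is inserted between them. /gjugutkixezufeo/ → gjugutakixezufeo.
Rule 3 (final vowel raising): /o/ is a mid vowel in word-final position, so it raises to [u]. /gjugutakixezufeo/ → gjugutakixezufeu.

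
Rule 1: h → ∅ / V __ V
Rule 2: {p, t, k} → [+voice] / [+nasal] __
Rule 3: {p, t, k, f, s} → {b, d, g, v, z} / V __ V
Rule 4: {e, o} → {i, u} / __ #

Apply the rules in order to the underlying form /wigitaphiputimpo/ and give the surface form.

wigidaphibudimbu

Rule 1 (intervocalic h-deletion): no segment meets the environment; /wigitaphiputimpo/ is unchanged.
Rule 2 (post-nasal voicing): /p/ is a voiceless stop immediately after the nasal /m/, so it voices to [b]. /wigitaphiputimpo/ → wigitaphiputimbo.
Rule 3 (intervocalic voicing): /t/ is a voiceless obstruent between vowels /i/ and /a/, so it voices to [d]. /p/ is a voiceless obstruent between vowels /i/ and /u/, so it voices to [b]. /t/ is a voiceless obstruent between vowels /u/ and /i/, so it voices to [d]. /wigitaphiputimbo/ → wigidaphibudimbo.
Rule 4 (final vowel raising): /o/ is a mid vowel in word-final position, so it raises to [u]. /wigidaphibudimbo/ → wigidaphibudimbu.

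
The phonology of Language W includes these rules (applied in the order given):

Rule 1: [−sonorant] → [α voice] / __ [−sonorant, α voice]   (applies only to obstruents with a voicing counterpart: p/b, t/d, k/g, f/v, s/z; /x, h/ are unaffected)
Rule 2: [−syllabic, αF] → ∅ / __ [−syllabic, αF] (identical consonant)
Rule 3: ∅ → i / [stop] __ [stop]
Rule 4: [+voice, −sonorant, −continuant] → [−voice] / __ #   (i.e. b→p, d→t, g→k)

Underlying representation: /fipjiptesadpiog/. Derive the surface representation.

fipjipitesatipiok

Rule 1 (regressive voicing assimilation): /d/ precedes the voiceless obstruent /p/, so it devoices to [t] by assimilation. /fipjiptesadpiog/ → fipjiptesatpiog.
Rule 2 (degemination): no segment meets the environment; /fipjiptesatpiog/ is unchanged.
Rule 3 (stop-cluster i-epenthesis): /p/ and /t/ form a stop–stop cluster, so [i] is inserted between them. /t/ and /p/ form a stop–stop cluster, so [i] is inserted between them. /fipjiptesatpiog/ → fipjipitesatipiog.
Rule 4 (final devoicing): /g/ is a voiced stop in word-final position, so it devoices to [k]. /fipjipitesatipiog/ → fipjipitesatipiok.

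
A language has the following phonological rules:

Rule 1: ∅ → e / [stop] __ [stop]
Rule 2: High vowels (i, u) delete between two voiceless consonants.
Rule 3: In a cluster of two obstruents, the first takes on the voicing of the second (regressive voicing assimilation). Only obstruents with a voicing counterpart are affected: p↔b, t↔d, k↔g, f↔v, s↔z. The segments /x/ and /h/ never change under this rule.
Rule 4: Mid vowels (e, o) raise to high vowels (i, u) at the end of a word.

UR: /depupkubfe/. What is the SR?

deppekupfi

Rule 1 (stop-cluster e-epenthesis): /p/ and /k/ form a stop–stop cluster, so [e] is inserted between them. /depupkubfe/ → depupekubfe.
Rule 2 (high vowel syncope): /u/ is a high vowel flanked by voiceless consonants /p/ and /p/, so it deletes. /depupekubfe/ → deppekubfe.
Rule 3 (regressive voicing assimilation): /b/ precedes the voiceless obstruent /f/, so it devoices to [p] by assimilation. /deppekubfe/ → deppekupfe.
Rule 4 (final vowel raising): /e/ is a mid vowel in word-final position, so it raises to [i]. /deppekupfe/ → deppekupfi.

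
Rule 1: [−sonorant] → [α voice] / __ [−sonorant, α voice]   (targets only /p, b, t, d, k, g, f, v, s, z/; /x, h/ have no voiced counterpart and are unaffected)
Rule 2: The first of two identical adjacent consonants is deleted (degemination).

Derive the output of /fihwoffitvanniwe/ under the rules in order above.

fihwofidvaniwe

Rule 1 (regressive voicing assimilation): /t/ precedes the voiced obstruent /v/, so it voices to [d] by assimilation. /fihwoffitvanniwe/ → fihwoffidvanniwe.
Rule 2 (degemination): /ff/ is a geminate; the first /f/ deletes. /nn/ is a geminate; the first /n/ deletes. /fihwoffidvanniwe/ → fihwofidvaniwe.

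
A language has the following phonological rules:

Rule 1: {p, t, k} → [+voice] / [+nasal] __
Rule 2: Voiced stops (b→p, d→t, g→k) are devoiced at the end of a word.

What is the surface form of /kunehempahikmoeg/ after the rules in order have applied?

Rule 1 (post-nasal voicing): /p/ is a voiceless stop immediately after the nasal /m/, so it voices to [b]. /kunehempahikmoeg/ → kunehembahikmoeg.
Rule 2 (final devoicing): /g/ is a voiced stop in word-final position, so it devoices to [k]. /kunehembahikmoeg/ → kunehembahikmoek.

kunehembahikmoek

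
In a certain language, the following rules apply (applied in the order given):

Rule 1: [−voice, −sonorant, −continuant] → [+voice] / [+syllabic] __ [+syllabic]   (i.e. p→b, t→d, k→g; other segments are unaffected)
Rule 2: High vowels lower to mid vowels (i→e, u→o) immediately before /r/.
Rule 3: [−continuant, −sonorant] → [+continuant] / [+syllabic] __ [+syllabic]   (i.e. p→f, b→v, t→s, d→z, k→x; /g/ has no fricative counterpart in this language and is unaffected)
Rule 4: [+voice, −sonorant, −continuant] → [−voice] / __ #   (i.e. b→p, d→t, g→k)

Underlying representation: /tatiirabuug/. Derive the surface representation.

Rule 1 (intervocalic voicing): /t/ is a voiceless stop between vowels /a/ and /i/, so it voices to [d]. /tatiirabuug/ → tadiirabuug.
Rule 2 (pre-rhotic lowering): /i/ is a high vowel immediately before /r/, so it lowers to [e]. /tadiirabuug/ → tadierabuug.
Rule 3 (intervocalic spirantization): /d/ is a stop between vowels /a/ and /i/, so it spirantizes to the fricative [z]. /b/ is a stop between vowels /a/ and /u/, so it spirantizes to the fricative [v]. /tadierabuug/ → tazieravuug.
Rule 4 (final devoicing): /g/ is a voiced stop in word-final position, so it devoices to [k]. /tazieravuug/ → tazieravuuk.

tazieravuuk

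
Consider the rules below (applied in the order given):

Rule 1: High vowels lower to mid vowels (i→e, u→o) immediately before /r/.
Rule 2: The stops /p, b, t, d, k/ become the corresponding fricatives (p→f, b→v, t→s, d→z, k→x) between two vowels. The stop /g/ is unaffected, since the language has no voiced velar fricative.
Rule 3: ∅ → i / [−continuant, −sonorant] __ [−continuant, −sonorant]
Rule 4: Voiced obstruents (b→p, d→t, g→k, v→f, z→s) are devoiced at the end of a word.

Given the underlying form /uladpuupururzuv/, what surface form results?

uladipuufororzuf

Rule 1 (pre-rhotic lowering): /u/ is a high vowel immediately before /r/, so it lowers to [o]. /u/ is a high vowel immediately before /r/, so it lowers to [o]. /uladpuupururzuv/ → uladpuupororzuv.
Rule 2 (intervocalic spirantization): /p/ is a stop between vowels /u/ and /o/, so it spirantizes to the fricative [f]. /uladpuupororzuv/ → uladpuufororzuv.
Rule 3 (stop-cluster i-epenthesis): /d/ and /p/ form a stop–stop cluster, so [i] is inserted between them. /uladpuufororzuv/ → uladipuufororzuv.
Rule 4 (final devoicing): /v/ is a voiced obstruent in word-final position, so it devoices to [f]. /uladipuufororzuv/ → uladipuufororzuf.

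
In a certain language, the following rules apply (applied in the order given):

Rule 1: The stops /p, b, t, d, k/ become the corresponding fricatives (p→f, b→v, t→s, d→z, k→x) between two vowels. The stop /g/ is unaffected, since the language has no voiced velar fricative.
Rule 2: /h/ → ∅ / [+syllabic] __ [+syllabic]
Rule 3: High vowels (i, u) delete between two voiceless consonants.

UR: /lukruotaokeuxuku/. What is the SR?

lukruosaoxeuxxu

Rule 1 (intervocalic spirantization): /t/ is a stop between vowels /o/ and /a/, so it spirantizes to the fricative [s]. /k/ is a stop between vowels /o/ and /e/, so it spirantizes to the fricative [x]. /k/ is a stop between vowels /u/ and /u/, so it spirantizes to the fricative [x]. /lukruotaokeuxuku/ → lukruosaoxeuxuxu.
Rule 2 (intervocalic h-deletion): no segment meets the environment; /lukruosaoxeuxuxu/ is unchanged.
Rule 3 (high vowel syncope): /u/ is a high vowel flanked by voiceless consonants /x/ and /x/, so it deletes. /lukruosaoxeuxuxu/ → lukruosaoxeuxxu.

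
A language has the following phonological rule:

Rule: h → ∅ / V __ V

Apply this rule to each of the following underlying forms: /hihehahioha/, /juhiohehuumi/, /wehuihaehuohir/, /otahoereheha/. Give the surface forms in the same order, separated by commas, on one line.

/hihehahioha/: /h/ occurs between vowels /i/ and /e/, so it deletes. /h/ occurs between vowels /e/ and /a/, so it deletes. /h/ occurs between vowels /a/ and /i/, so it deletes. /h/ occurs between vowels /o/ and /a/, so it deletes. → [hieaioa].
/juhiohehuumi/: /h/ occurs between vowels /u/ and /i/, so it deletes. /h/ occurs between vowels /o/ and /e/, so it deletes. /h/ occurs between vowels /e/ and /u/, so it deletes. → [juioeuumi].
/wehuihaehuohir/: /h/ occurs between vowels /e/ and /u/, so it deletes. /h/ occurs between vowels /i/ and /a/, so it deletes. /h/ occurs between vowels /e/ and /u/, so it deletes. /h/ occurs between vowels /o/ and /i/, so it deletes. → [weuiaeuoir].
/otahoereheha/: /h/ occurs between vowels /a/ and /o/, so it deletes. /h/ occurs between vowels /e/ and /e/, so it deletes. /h/ occurs between vowels /e/ and /a/, so it deletes. → [otaoereea].

hieaioa, juioeuumi, weuiaeuoir, otaoereea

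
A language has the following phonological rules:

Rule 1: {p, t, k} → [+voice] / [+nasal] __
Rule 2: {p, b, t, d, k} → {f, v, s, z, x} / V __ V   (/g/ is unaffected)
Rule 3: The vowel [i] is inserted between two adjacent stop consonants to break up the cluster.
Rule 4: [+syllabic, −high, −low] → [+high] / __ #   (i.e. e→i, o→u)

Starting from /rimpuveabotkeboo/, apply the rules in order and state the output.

Rule 1 (post-nasal voicing): /p/ is a voiceless stop immediately after the nasal /m/, so it voices to [b]. /rimpuveabotkeboo/ → rimbuveabotkeboo.
Rule 2 (intervocalic spirantization): /b/ is a stop between vowels /a/ and /o/, so it spirantizes to the fricative [v]. /b/ is a stop between vowels /e/ and /o/, so it spirantizes to the fricative [v]. /rimbuveabotkeboo/ → rimbuveavotkevoo.
Rule 3 (stop-cluster i-epenthesis): /t/ and /k/ form a stop–stop cluster, so [i] is inserted between them. /rimbuveavotkevoo/ → rimbuveavotikevoo.
Rule 4 (final vowel raising): /o/ is a mid vowel in word-final position, so it raises to [u]. /rimbuveavotikevoo/ → rimbuveavotikevou.

rimbuveavotikevou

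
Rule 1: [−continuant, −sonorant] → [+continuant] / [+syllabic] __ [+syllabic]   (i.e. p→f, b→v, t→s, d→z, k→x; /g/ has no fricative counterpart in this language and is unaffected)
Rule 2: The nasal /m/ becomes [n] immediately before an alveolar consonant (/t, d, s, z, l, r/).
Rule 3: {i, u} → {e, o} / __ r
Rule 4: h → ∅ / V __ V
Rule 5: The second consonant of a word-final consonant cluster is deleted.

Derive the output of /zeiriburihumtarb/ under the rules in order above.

Rule 1 (intervocalic spirantization): /b/ is a stop between vowels /i/ and /u/, so it spirantizes to the fricative [v]. /zeiriburihumtarb/ → zeirivurihumtarb.
Rule 2 (nasal place assimilation): /m/ precedes the alveolar consonant /t/, so it assimilates in place to [n]. /zeirivurihumtarb/ → zeirivurihuntarb.
Rule 3 (pre-rhotic lowering): /i/ is a high vowel immediately before /r/, so it lowers to [e]. /u/ is a high vowel immediately before /r/, so it lowers to [o]. /zeirivurihuntarb/ → zeerivorihuntarb.
Rule 4 (intervocalic h-deletion): /h/ occurs between vowels /i/ and /u/, so it deletes. /zeerivorihuntarb/ → zeerivoriuntarb.
Rule 5 (final cluster simplification): /b/ is the second consonant of a word-final cluster /rb/, so it deletes. /zeerivoriuntarb/ → zeerivoriuntar.

zeerivoriuntar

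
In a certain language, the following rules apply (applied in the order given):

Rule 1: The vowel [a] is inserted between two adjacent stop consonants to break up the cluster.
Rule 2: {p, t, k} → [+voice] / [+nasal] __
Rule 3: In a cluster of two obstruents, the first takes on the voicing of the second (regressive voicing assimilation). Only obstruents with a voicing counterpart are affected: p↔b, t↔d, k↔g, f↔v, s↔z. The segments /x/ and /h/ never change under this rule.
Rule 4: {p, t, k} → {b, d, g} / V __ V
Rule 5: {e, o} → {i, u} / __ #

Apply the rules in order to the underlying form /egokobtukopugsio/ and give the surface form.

egogobadugobuksiu

Rule 1 (stop-cluster a-epenthesis): /b/ and /t/ form a stop–stop cluster, so [a] is inserted between them. /egokobtukopugsio/ → egokobatukopugsio.
Rule 2 (post-nasal voicing): no segment meets the environment; /egokobatukopugsio/ is unchanged.
Rule 3 (regressive voicing assimilation): /g/ precedes the voiceless obstruent /s/, so it devoices to [k] by assimilation. /egokobatukopugsio/ → egokobatukopuksio.
Rule 4 (intervocalic voicing): /k/ is a voiceless stop between vowels /o/ and /o/, so it voices to [g]. /t/ is a voiceless stop between vowels /a/ and /u/, so it voices to [d]. /k/ is a voiceless stop between vowels /u/ and /o/, so it voices to [g]. /p/ is a voiceless stop between vowels /o/ and /u/, so it voices to [b]. /egokobatukopuksio/ → egogobadugobuksio.
Rule 5 (final vowel raising): /o/ is a mid vowel in word-final position, so it raises to [u]. /egogobadugobuksio/ → egogobadugobuksiu.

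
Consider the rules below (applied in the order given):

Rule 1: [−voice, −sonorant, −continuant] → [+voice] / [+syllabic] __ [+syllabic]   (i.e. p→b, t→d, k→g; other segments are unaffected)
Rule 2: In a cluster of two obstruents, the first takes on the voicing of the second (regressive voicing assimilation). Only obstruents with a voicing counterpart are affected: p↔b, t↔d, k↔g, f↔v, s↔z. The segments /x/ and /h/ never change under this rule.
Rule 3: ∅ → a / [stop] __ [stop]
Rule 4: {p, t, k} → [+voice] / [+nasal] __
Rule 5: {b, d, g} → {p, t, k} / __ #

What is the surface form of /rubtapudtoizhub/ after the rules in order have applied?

Rule 1 (intervocalic voicing): /p/ is a voiceless stop between vowels /a/ and /u/, so it voices to [b]. /rubtapudtoizhub/ → rubtabudtoizhub.
Rule 2 (regressive voicing assimilation): /b/ precedes the voiceless obstruent /t/, so it devoices to [p] by assimilation. /d/ precedes the voiceless obstruent /t/, so it devoices to [t] by assimilation. /z/ precedes the voiceless obstruent /h/, so it devoices to [s] by assimilation. /rubtabudtoizhub/ → ruptabuttoishub.
Rule 3 (stop-cluster a-epenthesis): /p/ and /t/ form a stop–stop cluster, so [a] is inserted between them. /t/ and /t/ form a stop–stop cluster, so [a] is inserted between them. /ruptabuttoishub/ → rupatabutatoishub.
Rule 4 (post-nasal voicing): no segment meets the environment; /rupatabutatoishub/ is unchanged.
Rule 5 (final devoicing): /b/ is a voiced stop in word-final position, so it devoices to [p]. /rupatabutatoishub/ → rupatabutatoishup.

rupatabutatoishup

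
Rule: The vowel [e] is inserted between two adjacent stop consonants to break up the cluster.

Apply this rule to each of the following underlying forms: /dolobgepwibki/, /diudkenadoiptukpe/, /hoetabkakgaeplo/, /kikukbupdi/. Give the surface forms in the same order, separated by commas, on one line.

/dolobgepwibki/: /b/ and /g/ form a stop–stop cluster, so [e] is inserted between them. /b/ and /k/ form a stop–stop cluster, so [e] is inserted between them. → [dolobegepwibeki].
/diudkenadoiptukpe/: /d/ and /k/ form a stop–stop cluster, so [e] is inserted between them. /p/ and /t/ form a stop–stop cluster, so [e] is inserted between them. /k/ and /p/ form a stop–stop cluster, so [e] is inserted between them. → [diudekenadoipetukepe].
/hoetabkakgaeplo/: /b/ and /k/ form a stop–stop cluster, so [e] is inserted between them. /k/ and /g/ form a stop–stop cluster, so [e] is inserted between them. → [hoetabekakegaeplo].
/kikukbupdi/: /k/ and /b/ form a stop–stop cluster, so [e] is inserted between them. /p/ and /d/ form a stop–stop cluster, so [e] is inserted between them. → [kikukebupedi].

dolobegepwibeki, diudekenadoipetukepe, hoetabekakegaeplo, kikukebupedi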